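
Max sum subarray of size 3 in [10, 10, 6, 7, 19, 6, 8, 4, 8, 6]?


[0:3]: 26
[1:4]: 23
[2:5]: 32
[3:6]: 32
[4:7]: 33
[5:8]: 18
[6:9]: 20
[7:10]: 18

Max: 33 at [4:7]


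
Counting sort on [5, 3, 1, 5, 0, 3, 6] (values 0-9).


Input: [5, 3, 1, 5, 0, 3, 6]
Counts: [1, 1, 0, 2, 0, 2, 1, 0, 0, 0]

Sorted: [0, 1, 3, 3, 5, 5, 6]


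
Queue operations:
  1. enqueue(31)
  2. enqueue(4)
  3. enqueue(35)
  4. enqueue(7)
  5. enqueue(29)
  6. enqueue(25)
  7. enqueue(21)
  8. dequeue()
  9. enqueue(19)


enqueue(31) -> [31]
enqueue(4) -> [31, 4]
enqueue(35) -> [31, 4, 35]
enqueue(7) -> [31, 4, 35, 7]
enqueue(29) -> [31, 4, 35, 7, 29]
enqueue(25) -> [31, 4, 35, 7, 29, 25]
enqueue(21) -> [31, 4, 35, 7, 29, 25, 21]
dequeue()->31, [4, 35, 7, 29, 25, 21]
enqueue(19) -> [4, 35, 7, 29, 25, 21, 19]

Final queue: [4, 35, 7, 29, 25, 21, 19]


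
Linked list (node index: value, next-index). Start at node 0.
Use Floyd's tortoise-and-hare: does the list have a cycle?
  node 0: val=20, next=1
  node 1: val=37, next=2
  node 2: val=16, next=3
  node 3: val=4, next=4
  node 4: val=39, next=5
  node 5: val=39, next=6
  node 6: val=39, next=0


Floyd's tortoise (slow, +1) and hare (fast, +2):
  init: slow=0, fast=0
  step 1: slow=1, fast=2
  step 2: slow=2, fast=4
  step 3: slow=3, fast=6
  step 4: slow=4, fast=1
  step 5: slow=5, fast=3
  step 6: slow=6, fast=5
  step 7: slow=0, fast=0
  slow == fast at node 0: cycle detected

Cycle: yes


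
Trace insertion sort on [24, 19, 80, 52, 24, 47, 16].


Initial: [24, 19, 80, 52, 24, 47, 16]
Insert 19: [19, 24, 80, 52, 24, 47, 16]
Insert 80: [19, 24, 80, 52, 24, 47, 16]
Insert 52: [19, 24, 52, 80, 24, 47, 16]
Insert 24: [19, 24, 24, 52, 80, 47, 16]
Insert 47: [19, 24, 24, 47, 52, 80, 16]
Insert 16: [16, 19, 24, 24, 47, 52, 80]

Sorted: [16, 19, 24, 24, 47, 52, 80]


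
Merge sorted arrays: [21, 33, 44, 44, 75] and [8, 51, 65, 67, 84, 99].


Take 8 from B
Take 21 from A
Take 33 from A
Take 44 from A
Take 44 from A
Take 51 from B
Take 65 from B
Take 67 from B
Take 75 from A

Merged: [8, 21, 33, 44, 44, 51, 65, 67, 75, 84, 99]


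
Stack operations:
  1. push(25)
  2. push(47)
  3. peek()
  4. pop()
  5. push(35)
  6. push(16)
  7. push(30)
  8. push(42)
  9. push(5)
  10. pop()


push(25) -> [25]
push(47) -> [25, 47]
peek()->47
pop()->47, [25]
push(35) -> [25, 35]
push(16) -> [25, 35, 16]
push(30) -> [25, 35, 16, 30]
push(42) -> [25, 35, 16, 30, 42]
push(5) -> [25, 35, 16, 30, 42, 5]
pop()->5, [25, 35, 16, 30, 42]

Final stack: [25, 35, 16, 30, 42]


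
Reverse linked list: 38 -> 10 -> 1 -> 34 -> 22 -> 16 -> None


Step 1: curr=38, set curr.next=prev(None) | reversed so far: 38
Step 2: curr=10, set curr.next=prev(38) | reversed so far: 10 -> 38
Step 3: curr=1, set curr.next=prev(10) | reversed so far: 1 -> 10 -> 38
Step 4: curr=34, set curr.next=prev(1) | reversed so far: 34 -> 1 -> 10 -> 38
Step 5: curr=22, set curr.next=prev(34) | reversed so far: 22 -> 34 -> 1 -> 10 -> 38
Step 6: curr=16, set curr.next=prev(22) | reversed so far: 16 -> 22 -> 34 -> 1 -> 10 -> 38

16 -> 22 -> 34 -> 1 -> 10 -> 38 -> None


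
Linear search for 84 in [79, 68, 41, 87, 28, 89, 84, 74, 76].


i=0: 79!=84
i=1: 68!=84
i=2: 41!=84
i=3: 87!=84
i=4: 28!=84
i=5: 89!=84
i=6: 84==84 found!

Found at 6, 7 comps


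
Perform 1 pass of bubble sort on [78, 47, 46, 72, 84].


Initial: [78, 47, 46, 72, 84]
Pass 1: [47, 46, 72, 78, 84] (3 swaps)

After 1 pass: [47, 46, 72, 78, 84]


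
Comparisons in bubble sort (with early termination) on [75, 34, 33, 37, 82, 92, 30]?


Algorithm: bubble sort (with early termination)
Input: [75, 34, 33, 37, 82, 92, 30]
Sorted: [30, 33, 34, 37, 75, 82, 92]

21


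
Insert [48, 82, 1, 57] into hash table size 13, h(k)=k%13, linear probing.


Insert 48: h=9 -> slot 9
Insert 82: h=4 -> slot 4
Insert 1: h=1 -> slot 1
Insert 57: h=5 -> slot 5

Table: [None, 1, None, None, 82, 57, None, None, None, 48, None, None, None]


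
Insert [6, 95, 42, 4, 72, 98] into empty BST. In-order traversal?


Insert 6: root
Insert 95: R from 6
Insert 42: R from 6 -> L from 95
Insert 4: L from 6
Insert 72: R from 6 -> L from 95 -> R from 42
Insert 98: R from 6 -> R from 95

In-order: [4, 6, 42, 72, 95, 98]


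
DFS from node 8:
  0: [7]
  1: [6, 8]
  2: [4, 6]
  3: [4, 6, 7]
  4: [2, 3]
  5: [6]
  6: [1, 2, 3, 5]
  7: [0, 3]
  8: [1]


Visit 8, push [1]
Visit 1, push [6]
Visit 6, push [5, 3, 2]
Visit 2, push [4]
Visit 4, push [3]
Visit 3, push [7]
Visit 7, push [0]
Visit 0, push []
Visit 5, push []

DFS order: [8, 1, 6, 2, 4, 3, 7, 0, 5]


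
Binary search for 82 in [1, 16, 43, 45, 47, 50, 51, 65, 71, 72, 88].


Step 1: lo=0, hi=10, mid=5, val=50
Step 2: lo=6, hi=10, mid=8, val=71
Step 3: lo=9, hi=10, mid=9, val=72
Step 4: lo=10, hi=10, mid=10, val=88

Not found


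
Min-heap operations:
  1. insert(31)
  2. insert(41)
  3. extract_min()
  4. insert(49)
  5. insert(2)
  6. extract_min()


insert(31) -> [31]
insert(41) -> [31, 41]
extract_min()->31, [41]
insert(49) -> [41, 49]
insert(2) -> [2, 49, 41]
extract_min()->2, [41, 49]

Final heap: [41, 49]


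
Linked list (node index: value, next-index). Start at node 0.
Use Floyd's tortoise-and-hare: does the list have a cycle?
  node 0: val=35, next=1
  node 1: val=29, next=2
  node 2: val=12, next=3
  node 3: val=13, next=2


Floyd's tortoise (slow, +1) and hare (fast, +2):
  init: slow=0, fast=0
  step 1: slow=1, fast=2
  step 2: slow=2, fast=2
  slow == fast at node 2: cycle detected

Cycle: yes


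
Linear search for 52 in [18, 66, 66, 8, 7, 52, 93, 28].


i=0: 18!=52
i=1: 66!=52
i=2: 66!=52
i=3: 8!=52
i=4: 7!=52
i=5: 52==52 found!

Found at 5, 6 comps


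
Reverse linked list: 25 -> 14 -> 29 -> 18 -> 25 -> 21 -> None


Step 1: curr=25, set curr.next=prev(None) | reversed so far: 25
Step 2: curr=14, set curr.next=prev(25) | reversed so far: 14 -> 25
Step 3: curr=29, set curr.next=prev(14) | reversed so far: 29 -> 14 -> 25
Step 4: curr=18, set curr.next=prev(29) | reversed so far: 18 -> 29 -> 14 -> 25
Step 5: curr=25, set curr.next=prev(18) | reversed so far: 25 -> 18 -> 29 -> 14 -> 25
Step 6: curr=21, set curr.next=prev(25) | reversed so far: 21 -> 25 -> 18 -> 29 -> 14 -> 25

21 -> 25 -> 18 -> 29 -> 14 -> 25 -> None


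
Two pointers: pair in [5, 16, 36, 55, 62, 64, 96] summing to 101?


lo=0(5)+hi=6(96)=101

Yes: 5+96=101


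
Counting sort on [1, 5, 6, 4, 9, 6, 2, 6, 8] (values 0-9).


Input: [1, 5, 6, 4, 9, 6, 2, 6, 8]
Counts: [0, 1, 1, 0, 1, 1, 3, 0, 1, 1]

Sorted: [1, 2, 4, 5, 6, 6, 6, 8, 9]


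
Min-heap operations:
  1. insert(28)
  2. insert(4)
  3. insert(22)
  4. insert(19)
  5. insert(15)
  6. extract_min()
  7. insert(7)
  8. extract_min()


insert(28) -> [28]
insert(4) -> [4, 28]
insert(22) -> [4, 28, 22]
insert(19) -> [4, 19, 22, 28]
insert(15) -> [4, 15, 22, 28, 19]
extract_min()->4, [15, 19, 22, 28]
insert(7) -> [7, 15, 22, 28, 19]
extract_min()->7, [15, 19, 22, 28]

Final heap: [15, 19, 22, 28]


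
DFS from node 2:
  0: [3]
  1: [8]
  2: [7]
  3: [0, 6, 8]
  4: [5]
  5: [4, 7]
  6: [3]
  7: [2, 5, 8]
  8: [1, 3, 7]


Visit 2, push [7]
Visit 7, push [8, 5]
Visit 5, push [4]
Visit 4, push []
Visit 8, push [3, 1]
Visit 1, push []
Visit 3, push [6, 0]
Visit 0, push []
Visit 6, push []

DFS order: [2, 7, 5, 4, 8, 1, 3, 0, 6]


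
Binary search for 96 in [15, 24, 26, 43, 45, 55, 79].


Step 1: lo=0, hi=6, mid=3, val=43
Step 2: lo=4, hi=6, mid=5, val=55
Step 3: lo=6, hi=6, mid=6, val=79

Not found


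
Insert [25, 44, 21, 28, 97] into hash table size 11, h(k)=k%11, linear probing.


Insert 25: h=3 -> slot 3
Insert 44: h=0 -> slot 0
Insert 21: h=10 -> slot 10
Insert 28: h=6 -> slot 6
Insert 97: h=9 -> slot 9

Table: [44, None, None, 25, None, None, 28, None, None, 97, 21]


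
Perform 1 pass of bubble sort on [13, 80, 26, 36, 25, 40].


Initial: [13, 80, 26, 36, 25, 40]
Pass 1: [13, 26, 36, 25, 40, 80] (4 swaps)

After 1 pass: [13, 26, 36, 25, 40, 80]


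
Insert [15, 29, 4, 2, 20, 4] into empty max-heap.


Insert 15: [15]
Insert 29: [29, 15]
Insert 4: [29, 15, 4]
Insert 2: [29, 15, 4, 2]
Insert 20: [29, 20, 4, 2, 15]
Insert 4: [29, 20, 4, 2, 15, 4]

Final heap: [29, 20, 4, 2, 15, 4]


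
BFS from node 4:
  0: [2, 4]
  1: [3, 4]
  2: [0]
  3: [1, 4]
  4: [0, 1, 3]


Visit 4, enqueue [0, 1, 3]
Visit 0, enqueue [2]
Visit 1, enqueue []
Visit 3, enqueue []
Visit 2, enqueue []

BFS order: [4, 0, 1, 3, 2]


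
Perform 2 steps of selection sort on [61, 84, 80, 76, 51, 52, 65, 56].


Initial: [61, 84, 80, 76, 51, 52, 65, 56]
Step 1: min=51 at 4
  Swap: [51, 84, 80, 76, 61, 52, 65, 56]
Step 2: min=52 at 5
  Swap: [51, 52, 80, 76, 61, 84, 65, 56]

After 2 steps: [51, 52, 80, 76, 61, 84, 65, 56]


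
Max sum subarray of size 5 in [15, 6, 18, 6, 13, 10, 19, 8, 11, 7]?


[0:5]: 58
[1:6]: 53
[2:7]: 66
[3:8]: 56
[4:9]: 61
[5:10]: 55

Max: 66 at [2:7]


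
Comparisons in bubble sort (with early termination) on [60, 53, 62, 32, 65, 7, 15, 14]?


Algorithm: bubble sort (with early termination)
Input: [60, 53, 62, 32, 65, 7, 15, 14]
Sorted: [7, 14, 15, 32, 53, 60, 62, 65]

28


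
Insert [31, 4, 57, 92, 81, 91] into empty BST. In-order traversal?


Insert 31: root
Insert 4: L from 31
Insert 57: R from 31
Insert 92: R from 31 -> R from 57
Insert 81: R from 31 -> R from 57 -> L from 92
Insert 91: R from 31 -> R from 57 -> L from 92 -> R from 81

In-order: [4, 31, 57, 81, 91, 92]


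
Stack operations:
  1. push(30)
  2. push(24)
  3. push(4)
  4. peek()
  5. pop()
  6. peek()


push(30) -> [30]
push(24) -> [30, 24]
push(4) -> [30, 24, 4]
peek()->4
pop()->4, [30, 24]
peek()->24

Final stack: [30, 24]


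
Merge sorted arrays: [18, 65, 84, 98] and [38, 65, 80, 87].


Take 18 from A
Take 38 from B
Take 65 from A
Take 65 from B
Take 80 from B
Take 84 from A
Take 87 from B

Merged: [18, 38, 65, 65, 80, 84, 87, 98]


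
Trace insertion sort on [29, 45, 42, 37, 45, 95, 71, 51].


Initial: [29, 45, 42, 37, 45, 95, 71, 51]
Insert 45: [29, 45, 42, 37, 45, 95, 71, 51]
Insert 42: [29, 42, 45, 37, 45, 95, 71, 51]
Insert 37: [29, 37, 42, 45, 45, 95, 71, 51]
Insert 45: [29, 37, 42, 45, 45, 95, 71, 51]
Insert 95: [29, 37, 42, 45, 45, 95, 71, 51]
Insert 71: [29, 37, 42, 45, 45, 71, 95, 51]
Insert 51: [29, 37, 42, 45, 45, 51, 71, 95]

Sorted: [29, 37, 42, 45, 45, 51, 71, 95]


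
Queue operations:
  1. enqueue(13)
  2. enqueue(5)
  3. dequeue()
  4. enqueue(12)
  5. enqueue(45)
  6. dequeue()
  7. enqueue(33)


enqueue(13) -> [13]
enqueue(5) -> [13, 5]
dequeue()->13, [5]
enqueue(12) -> [5, 12]
enqueue(45) -> [5, 12, 45]
dequeue()->5, [12, 45]
enqueue(33) -> [12, 45, 33]

Final queue: [12, 45, 33]


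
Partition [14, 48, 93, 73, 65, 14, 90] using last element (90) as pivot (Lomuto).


Pivot: 90
  14 <= 90: advance i (no swap)
  48 <= 90: advance i (no swap)
  73 <= 90: swap -> [14, 48, 73, 93, 65, 14, 90]
  65 <= 90: swap -> [14, 48, 73, 65, 93, 14, 90]
  14 <= 90: swap -> [14, 48, 73, 65, 14, 93, 90]
Place pivot at 5: [14, 48, 73, 65, 14, 90, 93]

Partitioned: [14, 48, 73, 65, 14, 90, 93]


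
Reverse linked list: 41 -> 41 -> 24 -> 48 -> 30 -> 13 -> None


Step 1: curr=41, set curr.next=prev(None) | reversed so far: 41
Step 2: curr=41, set curr.next=prev(41) | reversed so far: 41 -> 41
Step 3: curr=24, set curr.next=prev(41) | reversed so far: 24 -> 41 -> 41
Step 4: curr=48, set curr.next=prev(24) | reversed so far: 48 -> 24 -> 41 -> 41
Step 5: curr=30, set curr.next=prev(48) | reversed so far: 30 -> 48 -> 24 -> 41 -> 41
Step 6: curr=13, set curr.next=prev(30) | reversed so far: 13 -> 30 -> 48 -> 24 -> 41 -> 41

13 -> 30 -> 48 -> 24 -> 41 -> 41 -> None


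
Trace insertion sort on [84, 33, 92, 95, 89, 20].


Initial: [84, 33, 92, 95, 89, 20]
Insert 33: [33, 84, 92, 95, 89, 20]
Insert 92: [33, 84, 92, 95, 89, 20]
Insert 95: [33, 84, 92, 95, 89, 20]
Insert 89: [33, 84, 89, 92, 95, 20]
Insert 20: [20, 33, 84, 89, 92, 95]

Sorted: [20, 33, 84, 89, 92, 95]


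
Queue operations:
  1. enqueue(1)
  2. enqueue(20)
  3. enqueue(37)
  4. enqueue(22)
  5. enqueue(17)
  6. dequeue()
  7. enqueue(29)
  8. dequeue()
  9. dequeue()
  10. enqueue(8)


enqueue(1) -> [1]
enqueue(20) -> [1, 20]
enqueue(37) -> [1, 20, 37]
enqueue(22) -> [1, 20, 37, 22]
enqueue(17) -> [1, 20, 37, 22, 17]
dequeue()->1, [20, 37, 22, 17]
enqueue(29) -> [20, 37, 22, 17, 29]
dequeue()->20, [37, 22, 17, 29]
dequeue()->37, [22, 17, 29]
enqueue(8) -> [22, 17, 29, 8]

Final queue: [22, 17, 29, 8]


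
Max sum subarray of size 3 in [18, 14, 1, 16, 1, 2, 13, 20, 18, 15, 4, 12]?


[0:3]: 33
[1:4]: 31
[2:5]: 18
[3:6]: 19
[4:7]: 16
[5:8]: 35
[6:9]: 51
[7:10]: 53
[8:11]: 37
[9:12]: 31

Max: 53 at [7:10]


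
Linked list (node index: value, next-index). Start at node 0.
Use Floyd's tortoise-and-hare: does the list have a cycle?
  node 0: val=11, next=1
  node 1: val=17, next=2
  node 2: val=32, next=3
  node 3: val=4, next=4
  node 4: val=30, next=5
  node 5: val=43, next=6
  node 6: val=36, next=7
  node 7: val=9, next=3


Floyd's tortoise (slow, +1) and hare (fast, +2):
  init: slow=0, fast=0
  step 1: slow=1, fast=2
  step 2: slow=2, fast=4
  step 3: slow=3, fast=6
  step 4: slow=4, fast=3
  step 5: slow=5, fast=5
  slow == fast at node 5: cycle detected

Cycle: yes


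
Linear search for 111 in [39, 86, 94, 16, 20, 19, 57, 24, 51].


i=0: 39!=111
i=1: 86!=111
i=2: 94!=111
i=3: 16!=111
i=4: 20!=111
i=5: 19!=111
i=6: 57!=111
i=7: 24!=111
i=8: 51!=111

Not found, 9 comps


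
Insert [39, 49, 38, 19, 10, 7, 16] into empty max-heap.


Insert 39: [39]
Insert 49: [49, 39]
Insert 38: [49, 39, 38]
Insert 19: [49, 39, 38, 19]
Insert 10: [49, 39, 38, 19, 10]
Insert 7: [49, 39, 38, 19, 10, 7]
Insert 16: [49, 39, 38, 19, 10, 7, 16]

Final heap: [49, 39, 38, 19, 10, 7, 16]


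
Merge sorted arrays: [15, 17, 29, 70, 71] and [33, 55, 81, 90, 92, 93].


Take 15 from A
Take 17 from A
Take 29 from A
Take 33 from B
Take 55 from B
Take 70 from A
Take 71 from A

Merged: [15, 17, 29, 33, 55, 70, 71, 81, 90, 92, 93]


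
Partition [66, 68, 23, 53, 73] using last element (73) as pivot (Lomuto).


Pivot: 73
  66 <= 73: advance i (no swap)
  68 <= 73: advance i (no swap)
  23 <= 73: advance i (no swap)
  53 <= 73: advance i (no swap)
Place pivot at 4: [66, 68, 23, 53, 73]

Partitioned: [66, 68, 23, 53, 73]


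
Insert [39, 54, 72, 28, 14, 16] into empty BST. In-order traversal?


Insert 39: root
Insert 54: R from 39
Insert 72: R from 39 -> R from 54
Insert 28: L from 39
Insert 14: L from 39 -> L from 28
Insert 16: L from 39 -> L from 28 -> R from 14

In-order: [14, 16, 28, 39, 54, 72]


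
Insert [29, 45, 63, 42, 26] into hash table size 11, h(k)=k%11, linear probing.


Insert 29: h=7 -> slot 7
Insert 45: h=1 -> slot 1
Insert 63: h=8 -> slot 8
Insert 42: h=9 -> slot 9
Insert 26: h=4 -> slot 4

Table: [None, 45, None, None, 26, None, None, 29, 63, 42, None]


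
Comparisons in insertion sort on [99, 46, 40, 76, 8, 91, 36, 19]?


Algorithm: insertion sort
Input: [99, 46, 40, 76, 8, 91, 36, 19]
Sorted: [8, 19, 36, 40, 46, 76, 91, 99]

24


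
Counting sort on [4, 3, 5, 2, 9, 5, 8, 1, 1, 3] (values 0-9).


Input: [4, 3, 5, 2, 9, 5, 8, 1, 1, 3]
Counts: [0, 2, 1, 2, 1, 2, 0, 0, 1, 1]

Sorted: [1, 1, 2, 3, 3, 4, 5, 5, 8, 9]


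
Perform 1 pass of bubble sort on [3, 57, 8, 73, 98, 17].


Initial: [3, 57, 8, 73, 98, 17]
Pass 1: [3, 8, 57, 73, 17, 98] (2 swaps)

After 1 pass: [3, 8, 57, 73, 17, 98]


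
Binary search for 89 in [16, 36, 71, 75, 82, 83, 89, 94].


Step 1: lo=0, hi=7, mid=3, val=75
Step 2: lo=4, hi=7, mid=5, val=83
Step 3: lo=6, hi=7, mid=6, val=89

Found at index 6


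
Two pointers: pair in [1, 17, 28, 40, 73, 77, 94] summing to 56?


lo=0(1)+hi=6(94)=95
lo=0(1)+hi=5(77)=78
lo=0(1)+hi=4(73)=74
lo=0(1)+hi=3(40)=41
lo=1(17)+hi=3(40)=57
lo=1(17)+hi=2(28)=45

No pair found


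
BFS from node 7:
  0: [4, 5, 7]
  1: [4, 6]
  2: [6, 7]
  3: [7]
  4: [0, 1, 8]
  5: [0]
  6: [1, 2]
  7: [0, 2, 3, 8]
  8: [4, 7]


Visit 7, enqueue [0, 2, 3, 8]
Visit 0, enqueue [4, 5]
Visit 2, enqueue [6]
Visit 3, enqueue []
Visit 8, enqueue []
Visit 4, enqueue [1]
Visit 5, enqueue []
Visit 6, enqueue []
Visit 1, enqueue []

BFS order: [7, 0, 2, 3, 8, 4, 5, 6, 1]


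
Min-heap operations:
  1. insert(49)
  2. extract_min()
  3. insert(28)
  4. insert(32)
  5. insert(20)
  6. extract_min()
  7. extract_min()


insert(49) -> [49]
extract_min()->49, []
insert(28) -> [28]
insert(32) -> [28, 32]
insert(20) -> [20, 32, 28]
extract_min()->20, [28, 32]
extract_min()->28, [32]

Final heap: [32]


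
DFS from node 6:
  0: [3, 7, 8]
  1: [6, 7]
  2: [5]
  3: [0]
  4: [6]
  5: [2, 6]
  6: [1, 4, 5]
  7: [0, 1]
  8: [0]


Visit 6, push [5, 4, 1]
Visit 1, push [7]
Visit 7, push [0]
Visit 0, push [8, 3]
Visit 3, push []
Visit 8, push []
Visit 4, push []
Visit 5, push [2]
Visit 2, push []

DFS order: [6, 1, 7, 0, 3, 8, 4, 5, 2]


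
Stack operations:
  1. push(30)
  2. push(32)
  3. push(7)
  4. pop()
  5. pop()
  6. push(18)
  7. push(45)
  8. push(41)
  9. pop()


push(30) -> [30]
push(32) -> [30, 32]
push(7) -> [30, 32, 7]
pop()->7, [30, 32]
pop()->32, [30]
push(18) -> [30, 18]
push(45) -> [30, 18, 45]
push(41) -> [30, 18, 45, 41]
pop()->41, [30, 18, 45]

Final stack: [30, 18, 45]


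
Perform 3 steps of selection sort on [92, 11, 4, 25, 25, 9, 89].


Initial: [92, 11, 4, 25, 25, 9, 89]
Step 1: min=4 at 2
  Swap: [4, 11, 92, 25, 25, 9, 89]
Step 2: min=9 at 5
  Swap: [4, 9, 92, 25, 25, 11, 89]
Step 3: min=11 at 5
  Swap: [4, 9, 11, 25, 25, 92, 89]

After 3 steps: [4, 9, 11, 25, 25, 92, 89]


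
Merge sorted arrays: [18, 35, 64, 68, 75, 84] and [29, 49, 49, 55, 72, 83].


Take 18 from A
Take 29 from B
Take 35 from A
Take 49 from B
Take 49 from B
Take 55 from B
Take 64 from A
Take 68 from A
Take 72 from B
Take 75 from A
Take 83 from B

Merged: [18, 29, 35, 49, 49, 55, 64, 68, 72, 75, 83, 84]


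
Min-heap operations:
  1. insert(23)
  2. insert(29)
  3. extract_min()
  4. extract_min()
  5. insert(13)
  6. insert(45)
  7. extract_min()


insert(23) -> [23]
insert(29) -> [23, 29]
extract_min()->23, [29]
extract_min()->29, []
insert(13) -> [13]
insert(45) -> [13, 45]
extract_min()->13, [45]

Final heap: [45]


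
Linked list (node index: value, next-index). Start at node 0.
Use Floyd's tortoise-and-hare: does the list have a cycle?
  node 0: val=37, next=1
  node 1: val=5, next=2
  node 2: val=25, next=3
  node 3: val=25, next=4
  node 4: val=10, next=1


Floyd's tortoise (slow, +1) and hare (fast, +2):
  init: slow=0, fast=0
  step 1: slow=1, fast=2
  step 2: slow=2, fast=4
  step 3: slow=3, fast=2
  step 4: slow=4, fast=4
  slow == fast at node 4: cycle detected

Cycle: yes


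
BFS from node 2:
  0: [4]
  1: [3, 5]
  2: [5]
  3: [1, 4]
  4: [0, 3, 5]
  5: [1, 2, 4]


Visit 2, enqueue [5]
Visit 5, enqueue [1, 4]
Visit 1, enqueue [3]
Visit 4, enqueue [0]
Visit 3, enqueue []
Visit 0, enqueue []

BFS order: [2, 5, 1, 4, 3, 0]


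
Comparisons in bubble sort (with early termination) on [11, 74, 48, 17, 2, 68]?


Algorithm: bubble sort (with early termination)
Input: [11, 74, 48, 17, 2, 68]
Sorted: [2, 11, 17, 48, 68, 74]

15


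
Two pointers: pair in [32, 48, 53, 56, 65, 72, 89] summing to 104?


lo=0(32)+hi=6(89)=121
lo=0(32)+hi=5(72)=104

Yes: 32+72=104


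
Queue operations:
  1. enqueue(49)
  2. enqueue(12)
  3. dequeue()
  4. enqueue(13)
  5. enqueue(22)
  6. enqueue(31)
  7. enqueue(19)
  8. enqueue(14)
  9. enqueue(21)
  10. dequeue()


enqueue(49) -> [49]
enqueue(12) -> [49, 12]
dequeue()->49, [12]
enqueue(13) -> [12, 13]
enqueue(22) -> [12, 13, 22]
enqueue(31) -> [12, 13, 22, 31]
enqueue(19) -> [12, 13, 22, 31, 19]
enqueue(14) -> [12, 13, 22, 31, 19, 14]
enqueue(21) -> [12, 13, 22, 31, 19, 14, 21]
dequeue()->12, [13, 22, 31, 19, 14, 21]

Final queue: [13, 22, 31, 19, 14, 21]


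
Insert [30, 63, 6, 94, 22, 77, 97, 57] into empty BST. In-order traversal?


Insert 30: root
Insert 63: R from 30
Insert 6: L from 30
Insert 94: R from 30 -> R from 63
Insert 22: L from 30 -> R from 6
Insert 77: R from 30 -> R from 63 -> L from 94
Insert 97: R from 30 -> R from 63 -> R from 94
Insert 57: R from 30 -> L from 63

In-order: [6, 22, 30, 57, 63, 77, 94, 97]


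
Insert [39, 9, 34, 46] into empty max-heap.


Insert 39: [39]
Insert 9: [39, 9]
Insert 34: [39, 9, 34]
Insert 46: [46, 39, 34, 9]

Final heap: [46, 39, 34, 9]


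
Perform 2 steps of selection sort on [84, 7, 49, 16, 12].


Initial: [84, 7, 49, 16, 12]
Step 1: min=7 at 1
  Swap: [7, 84, 49, 16, 12]
Step 2: min=12 at 4
  Swap: [7, 12, 49, 16, 84]

After 2 steps: [7, 12, 49, 16, 84]


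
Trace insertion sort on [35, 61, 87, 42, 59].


Initial: [35, 61, 87, 42, 59]
Insert 61: [35, 61, 87, 42, 59]
Insert 87: [35, 61, 87, 42, 59]
Insert 42: [35, 42, 61, 87, 59]
Insert 59: [35, 42, 59, 61, 87]

Sorted: [35, 42, 59, 61, 87]


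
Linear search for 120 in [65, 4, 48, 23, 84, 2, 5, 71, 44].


i=0: 65!=120
i=1: 4!=120
i=2: 48!=120
i=3: 23!=120
i=4: 84!=120
i=5: 2!=120
i=6: 5!=120
i=7: 71!=120
i=8: 44!=120

Not found, 9 comps


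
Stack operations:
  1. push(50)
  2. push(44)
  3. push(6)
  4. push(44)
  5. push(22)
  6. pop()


push(50) -> [50]
push(44) -> [50, 44]
push(6) -> [50, 44, 6]
push(44) -> [50, 44, 6, 44]
push(22) -> [50, 44, 6, 44, 22]
pop()->22, [50, 44, 6, 44]

Final stack: [50, 44, 6, 44]


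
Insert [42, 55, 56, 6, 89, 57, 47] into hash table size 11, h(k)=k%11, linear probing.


Insert 42: h=9 -> slot 9
Insert 55: h=0 -> slot 0
Insert 56: h=1 -> slot 1
Insert 6: h=6 -> slot 6
Insert 89: h=1, 1 probes -> slot 2
Insert 57: h=2, 1 probes -> slot 3
Insert 47: h=3, 1 probes -> slot 4

Table: [55, 56, 89, 57, 47, None, 6, None, None, 42, None]


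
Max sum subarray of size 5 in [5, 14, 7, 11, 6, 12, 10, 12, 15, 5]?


[0:5]: 43
[1:6]: 50
[2:7]: 46
[3:8]: 51
[4:9]: 55
[5:10]: 54

Max: 55 at [4:9]


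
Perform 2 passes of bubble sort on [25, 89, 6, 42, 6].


Initial: [25, 89, 6, 42, 6]
Pass 1: [25, 6, 42, 6, 89] (3 swaps)
Pass 2: [6, 25, 6, 42, 89] (2 swaps)

After 2 passes: [6, 25, 6, 42, 89]


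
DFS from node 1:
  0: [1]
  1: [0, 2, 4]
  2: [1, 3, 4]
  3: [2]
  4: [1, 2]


Visit 1, push [4, 2, 0]
Visit 0, push []
Visit 2, push [4, 3]
Visit 3, push []
Visit 4, push []

DFS order: [1, 0, 2, 3, 4]


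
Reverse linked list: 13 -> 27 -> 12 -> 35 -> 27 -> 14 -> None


Step 1: curr=13, set curr.next=prev(None) | reversed so far: 13
Step 2: curr=27, set curr.next=prev(13) | reversed so far: 27 -> 13
Step 3: curr=12, set curr.next=prev(27) | reversed so far: 12 -> 27 -> 13
Step 4: curr=35, set curr.next=prev(12) | reversed so far: 35 -> 12 -> 27 -> 13
Step 5: curr=27, set curr.next=prev(35) | reversed so far: 27 -> 35 -> 12 -> 27 -> 13
Step 6: curr=14, set curr.next=prev(27) | reversed so far: 14 -> 27 -> 35 -> 12 -> 27 -> 13

14 -> 27 -> 35 -> 12 -> 27 -> 13 -> None


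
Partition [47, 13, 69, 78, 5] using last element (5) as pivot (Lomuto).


Pivot: 5
Place pivot at 0: [5, 13, 69, 78, 47]

Partitioned: [5, 13, 69, 78, 47]


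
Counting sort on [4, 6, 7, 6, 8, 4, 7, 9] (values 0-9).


Input: [4, 6, 7, 6, 8, 4, 7, 9]
Counts: [0, 0, 0, 0, 2, 0, 2, 2, 1, 1]

Sorted: [4, 4, 6, 6, 7, 7, 8, 9]


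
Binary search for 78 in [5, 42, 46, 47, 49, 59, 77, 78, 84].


Step 1: lo=0, hi=8, mid=4, val=49
Step 2: lo=5, hi=8, mid=6, val=77
Step 3: lo=7, hi=8, mid=7, val=78

Found at index 7


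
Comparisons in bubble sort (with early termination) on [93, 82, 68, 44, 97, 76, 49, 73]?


Algorithm: bubble sort (with early termination)
Input: [93, 82, 68, 44, 97, 76, 49, 73]
Sorted: [44, 49, 68, 73, 76, 82, 93, 97]

27


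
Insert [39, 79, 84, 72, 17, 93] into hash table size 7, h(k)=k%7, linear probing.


Insert 39: h=4 -> slot 4
Insert 79: h=2 -> slot 2
Insert 84: h=0 -> slot 0
Insert 72: h=2, 1 probes -> slot 3
Insert 17: h=3, 2 probes -> slot 5
Insert 93: h=2, 4 probes -> slot 6

Table: [84, None, 79, 72, 39, 17, 93]


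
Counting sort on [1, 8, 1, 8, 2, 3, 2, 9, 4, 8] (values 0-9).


Input: [1, 8, 1, 8, 2, 3, 2, 9, 4, 8]
Counts: [0, 2, 2, 1, 1, 0, 0, 0, 3, 1]

Sorted: [1, 1, 2, 2, 3, 4, 8, 8, 8, 9]


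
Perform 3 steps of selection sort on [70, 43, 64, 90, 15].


Initial: [70, 43, 64, 90, 15]
Step 1: min=15 at 4
  Swap: [15, 43, 64, 90, 70]
Step 2: min=43 at 1
  Swap: [15, 43, 64, 90, 70]
Step 3: min=64 at 2
  Swap: [15, 43, 64, 90, 70]

After 3 steps: [15, 43, 64, 90, 70]


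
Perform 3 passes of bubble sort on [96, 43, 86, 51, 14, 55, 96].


Initial: [96, 43, 86, 51, 14, 55, 96]
Pass 1: [43, 86, 51, 14, 55, 96, 96] (5 swaps)
Pass 2: [43, 51, 14, 55, 86, 96, 96] (3 swaps)
Pass 3: [43, 14, 51, 55, 86, 96, 96] (1 swaps)

After 3 passes: [43, 14, 51, 55, 86, 96, 96]


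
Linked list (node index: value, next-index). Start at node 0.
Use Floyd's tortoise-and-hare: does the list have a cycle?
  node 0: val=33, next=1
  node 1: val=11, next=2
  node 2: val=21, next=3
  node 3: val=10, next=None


Floyd's tortoise (slow, +1) and hare (fast, +2):
  init: slow=0, fast=0
  step 1: slow=1, fast=2
  step 2: fast 2->3->None, no cycle

Cycle: no


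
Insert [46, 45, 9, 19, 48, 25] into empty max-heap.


Insert 46: [46]
Insert 45: [46, 45]
Insert 9: [46, 45, 9]
Insert 19: [46, 45, 9, 19]
Insert 48: [48, 46, 9, 19, 45]
Insert 25: [48, 46, 25, 19, 45, 9]

Final heap: [48, 46, 25, 19, 45, 9]


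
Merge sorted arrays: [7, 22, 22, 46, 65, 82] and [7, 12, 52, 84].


Take 7 from A
Take 7 from B
Take 12 from B
Take 22 from A
Take 22 from A
Take 46 from A
Take 52 from B
Take 65 from A
Take 82 from A

Merged: [7, 7, 12, 22, 22, 46, 52, 65, 82, 84]


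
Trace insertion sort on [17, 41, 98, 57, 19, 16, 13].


Initial: [17, 41, 98, 57, 19, 16, 13]
Insert 41: [17, 41, 98, 57, 19, 16, 13]
Insert 98: [17, 41, 98, 57, 19, 16, 13]
Insert 57: [17, 41, 57, 98, 19, 16, 13]
Insert 19: [17, 19, 41, 57, 98, 16, 13]
Insert 16: [16, 17, 19, 41, 57, 98, 13]
Insert 13: [13, 16, 17, 19, 41, 57, 98]

Sorted: [13, 16, 17, 19, 41, 57, 98]


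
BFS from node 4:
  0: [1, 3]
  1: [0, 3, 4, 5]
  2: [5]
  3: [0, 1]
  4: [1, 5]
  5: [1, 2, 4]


Visit 4, enqueue [1, 5]
Visit 1, enqueue [0, 3]
Visit 5, enqueue [2]
Visit 0, enqueue []
Visit 3, enqueue []
Visit 2, enqueue []

BFS order: [4, 1, 5, 0, 3, 2]


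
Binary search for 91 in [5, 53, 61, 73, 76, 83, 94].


Step 1: lo=0, hi=6, mid=3, val=73
Step 2: lo=4, hi=6, mid=5, val=83
Step 3: lo=6, hi=6, mid=6, val=94

Not found


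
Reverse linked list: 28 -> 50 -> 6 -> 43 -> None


Step 1: curr=28, set curr.next=prev(None) | reversed so far: 28
Step 2: curr=50, set curr.next=prev(28) | reversed so far: 50 -> 28
Step 3: curr=6, set curr.next=prev(50) | reversed so far: 6 -> 50 -> 28
Step 4: curr=43, set curr.next=prev(6) | reversed so far: 43 -> 6 -> 50 -> 28

43 -> 6 -> 50 -> 28 -> None


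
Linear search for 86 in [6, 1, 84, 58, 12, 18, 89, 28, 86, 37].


i=0: 6!=86
i=1: 1!=86
i=2: 84!=86
i=3: 58!=86
i=4: 12!=86
i=5: 18!=86
i=6: 89!=86
i=7: 28!=86
i=8: 86==86 found!

Found at 8, 9 comps


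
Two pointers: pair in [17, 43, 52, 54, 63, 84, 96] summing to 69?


lo=0(17)+hi=6(96)=113
lo=0(17)+hi=5(84)=101
lo=0(17)+hi=4(63)=80
lo=0(17)+hi=3(54)=71
lo=0(17)+hi=2(52)=69

Yes: 17+52=69


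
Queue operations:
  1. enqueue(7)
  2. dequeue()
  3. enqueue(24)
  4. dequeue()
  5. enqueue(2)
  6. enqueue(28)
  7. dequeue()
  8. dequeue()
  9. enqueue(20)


enqueue(7) -> [7]
dequeue()->7, []
enqueue(24) -> [24]
dequeue()->24, []
enqueue(2) -> [2]
enqueue(28) -> [2, 28]
dequeue()->2, [28]
dequeue()->28, []
enqueue(20) -> [20]

Final queue: [20]


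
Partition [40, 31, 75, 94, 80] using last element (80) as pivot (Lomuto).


Pivot: 80
  40 <= 80: advance i (no swap)
  31 <= 80: advance i (no swap)
  75 <= 80: advance i (no swap)
Place pivot at 3: [40, 31, 75, 80, 94]

Partitioned: [40, 31, 75, 80, 94]


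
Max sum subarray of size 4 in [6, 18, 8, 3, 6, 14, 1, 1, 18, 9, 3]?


[0:4]: 35
[1:5]: 35
[2:6]: 31
[3:7]: 24
[4:8]: 22
[5:9]: 34
[6:10]: 29
[7:11]: 31

Max: 35 at [0:4]


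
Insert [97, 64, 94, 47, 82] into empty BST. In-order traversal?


Insert 97: root
Insert 64: L from 97
Insert 94: L from 97 -> R from 64
Insert 47: L from 97 -> L from 64
Insert 82: L from 97 -> R from 64 -> L from 94

In-order: [47, 64, 82, 94, 97]


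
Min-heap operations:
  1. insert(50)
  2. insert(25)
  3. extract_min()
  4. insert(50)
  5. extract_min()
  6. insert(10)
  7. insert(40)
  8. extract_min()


insert(50) -> [50]
insert(25) -> [25, 50]
extract_min()->25, [50]
insert(50) -> [50, 50]
extract_min()->50, [50]
insert(10) -> [10, 50]
insert(40) -> [10, 50, 40]
extract_min()->10, [40, 50]

Final heap: [40, 50]


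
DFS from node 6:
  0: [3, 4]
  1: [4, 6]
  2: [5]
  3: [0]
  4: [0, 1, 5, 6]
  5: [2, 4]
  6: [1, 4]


Visit 6, push [4, 1]
Visit 1, push [4]
Visit 4, push [5, 0]
Visit 0, push [3]
Visit 3, push []
Visit 5, push [2]
Visit 2, push []

DFS order: [6, 1, 4, 0, 3, 5, 2]


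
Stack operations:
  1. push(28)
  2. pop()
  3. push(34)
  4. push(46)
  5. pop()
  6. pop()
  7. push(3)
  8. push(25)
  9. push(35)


push(28) -> [28]
pop()->28, []
push(34) -> [34]
push(46) -> [34, 46]
pop()->46, [34]
pop()->34, []
push(3) -> [3]
push(25) -> [3, 25]
push(35) -> [3, 25, 35]

Final stack: [3, 25, 35]


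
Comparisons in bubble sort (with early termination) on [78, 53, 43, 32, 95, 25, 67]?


Algorithm: bubble sort (with early termination)
Input: [78, 53, 43, 32, 95, 25, 67]
Sorted: [25, 32, 43, 53, 67, 78, 95]

21


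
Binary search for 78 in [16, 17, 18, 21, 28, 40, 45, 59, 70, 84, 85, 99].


Step 1: lo=0, hi=11, mid=5, val=40
Step 2: lo=6, hi=11, mid=8, val=70
Step 3: lo=9, hi=11, mid=10, val=85
Step 4: lo=9, hi=9, mid=9, val=84

Not found


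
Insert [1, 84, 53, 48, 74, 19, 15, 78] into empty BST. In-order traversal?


Insert 1: root
Insert 84: R from 1
Insert 53: R from 1 -> L from 84
Insert 48: R from 1 -> L from 84 -> L from 53
Insert 74: R from 1 -> L from 84 -> R from 53
Insert 19: R from 1 -> L from 84 -> L from 53 -> L from 48
Insert 15: R from 1 -> L from 84 -> L from 53 -> L from 48 -> L from 19
Insert 78: R from 1 -> L from 84 -> R from 53 -> R from 74

In-order: [1, 15, 19, 48, 53, 74, 78, 84]


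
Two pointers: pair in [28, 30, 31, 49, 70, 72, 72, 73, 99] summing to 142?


lo=0(28)+hi=8(99)=127
lo=1(30)+hi=8(99)=129
lo=2(31)+hi=8(99)=130
lo=3(49)+hi=8(99)=148
lo=3(49)+hi=7(73)=122
lo=4(70)+hi=7(73)=143
lo=4(70)+hi=6(72)=142

Yes: 70+72=142


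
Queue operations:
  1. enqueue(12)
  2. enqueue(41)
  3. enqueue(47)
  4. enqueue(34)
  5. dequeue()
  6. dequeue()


enqueue(12) -> [12]
enqueue(41) -> [12, 41]
enqueue(47) -> [12, 41, 47]
enqueue(34) -> [12, 41, 47, 34]
dequeue()->12, [41, 47, 34]
dequeue()->41, [47, 34]

Final queue: [47, 34]


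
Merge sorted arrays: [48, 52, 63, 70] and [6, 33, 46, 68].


Take 6 from B
Take 33 from B
Take 46 from B
Take 48 from A
Take 52 from A
Take 63 from A
Take 68 from B

Merged: [6, 33, 46, 48, 52, 63, 68, 70]


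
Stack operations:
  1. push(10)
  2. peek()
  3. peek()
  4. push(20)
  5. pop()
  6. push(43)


push(10) -> [10]
peek()->10
peek()->10
push(20) -> [10, 20]
pop()->20, [10]
push(43) -> [10, 43]

Final stack: [10, 43]


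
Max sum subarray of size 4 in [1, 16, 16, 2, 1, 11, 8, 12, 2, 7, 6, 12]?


[0:4]: 35
[1:5]: 35
[2:6]: 30
[3:7]: 22
[4:8]: 32
[5:9]: 33
[6:10]: 29
[7:11]: 27
[8:12]: 27

Max: 35 at [0:4]


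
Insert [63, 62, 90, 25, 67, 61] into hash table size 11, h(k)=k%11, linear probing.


Insert 63: h=8 -> slot 8
Insert 62: h=7 -> slot 7
Insert 90: h=2 -> slot 2
Insert 25: h=3 -> slot 3
Insert 67: h=1 -> slot 1
Insert 61: h=6 -> slot 6

Table: [None, 67, 90, 25, None, None, 61, 62, 63, None, None]


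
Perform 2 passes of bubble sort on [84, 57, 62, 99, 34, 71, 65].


Initial: [84, 57, 62, 99, 34, 71, 65]
Pass 1: [57, 62, 84, 34, 71, 65, 99] (5 swaps)
Pass 2: [57, 62, 34, 71, 65, 84, 99] (3 swaps)

After 2 passes: [57, 62, 34, 71, 65, 84, 99]


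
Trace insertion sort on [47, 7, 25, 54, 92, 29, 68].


Initial: [47, 7, 25, 54, 92, 29, 68]
Insert 7: [7, 47, 25, 54, 92, 29, 68]
Insert 25: [7, 25, 47, 54, 92, 29, 68]
Insert 54: [7, 25, 47, 54, 92, 29, 68]
Insert 92: [7, 25, 47, 54, 92, 29, 68]
Insert 29: [7, 25, 29, 47, 54, 92, 68]
Insert 68: [7, 25, 29, 47, 54, 68, 92]

Sorted: [7, 25, 29, 47, 54, 68, 92]


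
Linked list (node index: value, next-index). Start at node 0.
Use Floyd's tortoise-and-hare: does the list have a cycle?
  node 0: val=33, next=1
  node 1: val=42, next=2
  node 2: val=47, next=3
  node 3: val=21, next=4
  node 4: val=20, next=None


Floyd's tortoise (slow, +1) and hare (fast, +2):
  init: slow=0, fast=0
  step 1: slow=1, fast=2
  step 2: slow=2, fast=4
  step 3: fast -> None, no cycle

Cycle: no


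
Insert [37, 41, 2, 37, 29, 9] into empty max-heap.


Insert 37: [37]
Insert 41: [41, 37]
Insert 2: [41, 37, 2]
Insert 37: [41, 37, 2, 37]
Insert 29: [41, 37, 2, 37, 29]
Insert 9: [41, 37, 9, 37, 29, 2]

Final heap: [41, 37, 9, 37, 29, 2]


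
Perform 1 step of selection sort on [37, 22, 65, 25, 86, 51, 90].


Initial: [37, 22, 65, 25, 86, 51, 90]
Step 1: min=22 at 1
  Swap: [22, 37, 65, 25, 86, 51, 90]

After 1 step: [22, 37, 65, 25, 86, 51, 90]


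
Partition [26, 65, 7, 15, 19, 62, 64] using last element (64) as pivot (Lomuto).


Pivot: 64
  26 <= 64: advance i (no swap)
  7 <= 64: swap -> [26, 7, 65, 15, 19, 62, 64]
  15 <= 64: swap -> [26, 7, 15, 65, 19, 62, 64]
  19 <= 64: swap -> [26, 7, 15, 19, 65, 62, 64]
  62 <= 64: swap -> [26, 7, 15, 19, 62, 65, 64]
Place pivot at 5: [26, 7, 15, 19, 62, 64, 65]

Partitioned: [26, 7, 15, 19, 62, 64, 65]


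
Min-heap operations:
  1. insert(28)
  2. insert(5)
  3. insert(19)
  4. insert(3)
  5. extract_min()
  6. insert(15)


insert(28) -> [28]
insert(5) -> [5, 28]
insert(19) -> [5, 28, 19]
insert(3) -> [3, 5, 19, 28]
extract_min()->3, [5, 28, 19]
insert(15) -> [5, 15, 19, 28]

Final heap: [5, 15, 19, 28]


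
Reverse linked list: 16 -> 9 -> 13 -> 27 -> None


Step 1: curr=16, set curr.next=prev(None) | reversed so far: 16
Step 2: curr=9, set curr.next=prev(16) | reversed so far: 9 -> 16
Step 3: curr=13, set curr.next=prev(9) | reversed so far: 13 -> 9 -> 16
Step 4: curr=27, set curr.next=prev(13) | reversed so far: 27 -> 13 -> 9 -> 16

27 -> 13 -> 9 -> 16 -> None


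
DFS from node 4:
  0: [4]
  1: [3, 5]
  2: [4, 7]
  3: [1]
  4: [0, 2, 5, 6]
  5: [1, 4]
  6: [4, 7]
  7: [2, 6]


Visit 4, push [6, 5, 2, 0]
Visit 0, push []
Visit 2, push [7]
Visit 7, push [6]
Visit 6, push []
Visit 5, push [1]
Visit 1, push [3]
Visit 3, push []

DFS order: [4, 0, 2, 7, 6, 5, 1, 3]


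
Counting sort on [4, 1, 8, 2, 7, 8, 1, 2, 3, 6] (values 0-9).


Input: [4, 1, 8, 2, 7, 8, 1, 2, 3, 6]
Counts: [0, 2, 2, 1, 1, 0, 1, 1, 2, 0]

Sorted: [1, 1, 2, 2, 3, 4, 6, 7, 8, 8]


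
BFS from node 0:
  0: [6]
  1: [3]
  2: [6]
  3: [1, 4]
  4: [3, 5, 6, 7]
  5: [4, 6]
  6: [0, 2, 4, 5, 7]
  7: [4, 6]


Visit 0, enqueue [6]
Visit 6, enqueue [2, 4, 5, 7]
Visit 2, enqueue []
Visit 4, enqueue [3]
Visit 5, enqueue []
Visit 7, enqueue []
Visit 3, enqueue [1]
Visit 1, enqueue []

BFS order: [0, 6, 2, 4, 5, 7, 3, 1]


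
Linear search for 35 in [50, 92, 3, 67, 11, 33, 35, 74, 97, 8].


i=0: 50!=35
i=1: 92!=35
i=2: 3!=35
i=3: 67!=35
i=4: 11!=35
i=5: 33!=35
i=6: 35==35 found!

Found at 6, 7 comps


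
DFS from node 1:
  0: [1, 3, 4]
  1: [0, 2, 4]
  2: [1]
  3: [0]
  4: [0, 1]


Visit 1, push [4, 2, 0]
Visit 0, push [4, 3]
Visit 3, push []
Visit 4, push []
Visit 2, push []

DFS order: [1, 0, 3, 4, 2]


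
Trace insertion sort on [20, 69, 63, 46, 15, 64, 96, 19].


Initial: [20, 69, 63, 46, 15, 64, 96, 19]
Insert 69: [20, 69, 63, 46, 15, 64, 96, 19]
Insert 63: [20, 63, 69, 46, 15, 64, 96, 19]
Insert 46: [20, 46, 63, 69, 15, 64, 96, 19]
Insert 15: [15, 20, 46, 63, 69, 64, 96, 19]
Insert 64: [15, 20, 46, 63, 64, 69, 96, 19]
Insert 96: [15, 20, 46, 63, 64, 69, 96, 19]
Insert 19: [15, 19, 20, 46, 63, 64, 69, 96]

Sorted: [15, 19, 20, 46, 63, 64, 69, 96]


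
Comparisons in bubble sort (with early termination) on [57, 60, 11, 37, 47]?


Algorithm: bubble sort (with early termination)
Input: [57, 60, 11, 37, 47]
Sorted: [11, 37, 47, 57, 60]

9


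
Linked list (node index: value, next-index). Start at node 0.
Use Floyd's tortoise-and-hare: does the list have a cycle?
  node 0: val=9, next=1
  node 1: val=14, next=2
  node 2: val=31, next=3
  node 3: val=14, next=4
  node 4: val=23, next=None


Floyd's tortoise (slow, +1) and hare (fast, +2):
  init: slow=0, fast=0
  step 1: slow=1, fast=2
  step 2: slow=2, fast=4
  step 3: fast -> None, no cycle

Cycle: no


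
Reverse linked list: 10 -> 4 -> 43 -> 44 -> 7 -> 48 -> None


Step 1: curr=10, set curr.next=prev(None) | reversed so far: 10
Step 2: curr=4, set curr.next=prev(10) | reversed so far: 4 -> 10
Step 3: curr=43, set curr.next=prev(4) | reversed so far: 43 -> 4 -> 10
Step 4: curr=44, set curr.next=prev(43) | reversed so far: 44 -> 43 -> 4 -> 10
Step 5: curr=7, set curr.next=prev(44) | reversed so far: 7 -> 44 -> 43 -> 4 -> 10
Step 6: curr=48, set curr.next=prev(7) | reversed so far: 48 -> 7 -> 44 -> 43 -> 4 -> 10

48 -> 7 -> 44 -> 43 -> 4 -> 10 -> None


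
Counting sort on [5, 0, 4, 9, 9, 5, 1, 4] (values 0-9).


Input: [5, 0, 4, 9, 9, 5, 1, 4]
Counts: [1, 1, 0, 0, 2, 2, 0, 0, 0, 2]

Sorted: [0, 1, 4, 4, 5, 5, 9, 9]


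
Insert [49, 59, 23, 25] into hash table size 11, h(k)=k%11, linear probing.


Insert 49: h=5 -> slot 5
Insert 59: h=4 -> slot 4
Insert 23: h=1 -> slot 1
Insert 25: h=3 -> slot 3

Table: [None, 23, None, 25, 59, 49, None, None, None, None, None]


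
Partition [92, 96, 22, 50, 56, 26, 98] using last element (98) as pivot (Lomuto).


Pivot: 98
  92 <= 98: advance i (no swap)
  96 <= 98: advance i (no swap)
  22 <= 98: advance i (no swap)
  50 <= 98: advance i (no swap)
  56 <= 98: advance i (no swap)
  26 <= 98: advance i (no swap)
Place pivot at 6: [92, 96, 22, 50, 56, 26, 98]

Partitioned: [92, 96, 22, 50, 56, 26, 98]


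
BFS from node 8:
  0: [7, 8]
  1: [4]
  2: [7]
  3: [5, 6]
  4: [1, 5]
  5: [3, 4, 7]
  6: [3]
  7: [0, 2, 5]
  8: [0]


Visit 8, enqueue [0]
Visit 0, enqueue [7]
Visit 7, enqueue [2, 5]
Visit 2, enqueue []
Visit 5, enqueue [3, 4]
Visit 3, enqueue [6]
Visit 4, enqueue [1]
Visit 6, enqueue []
Visit 1, enqueue []

BFS order: [8, 0, 7, 2, 5, 3, 4, 6, 1]


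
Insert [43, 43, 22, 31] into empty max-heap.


Insert 43: [43]
Insert 43: [43, 43]
Insert 22: [43, 43, 22]
Insert 31: [43, 43, 22, 31]

Final heap: [43, 43, 22, 31]


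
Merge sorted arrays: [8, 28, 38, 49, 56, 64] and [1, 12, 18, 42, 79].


Take 1 from B
Take 8 from A
Take 12 from B
Take 18 from B
Take 28 from A
Take 38 from A
Take 42 from B
Take 49 from A
Take 56 from A
Take 64 from A

Merged: [1, 8, 12, 18, 28, 38, 42, 49, 56, 64, 79]


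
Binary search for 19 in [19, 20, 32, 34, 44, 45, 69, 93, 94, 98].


Step 1: lo=0, hi=9, mid=4, val=44
Step 2: lo=0, hi=3, mid=1, val=20
Step 3: lo=0, hi=0, mid=0, val=19

Found at index 0


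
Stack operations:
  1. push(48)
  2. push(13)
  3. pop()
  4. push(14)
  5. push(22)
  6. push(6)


push(48) -> [48]
push(13) -> [48, 13]
pop()->13, [48]
push(14) -> [48, 14]
push(22) -> [48, 14, 22]
push(6) -> [48, 14, 22, 6]

Final stack: [48, 14, 22, 6]


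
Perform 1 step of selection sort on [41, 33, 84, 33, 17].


Initial: [41, 33, 84, 33, 17]
Step 1: min=17 at 4
  Swap: [17, 33, 84, 33, 41]

After 1 step: [17, 33, 84, 33, 41]


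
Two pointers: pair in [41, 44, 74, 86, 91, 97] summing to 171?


lo=0(41)+hi=5(97)=138
lo=1(44)+hi=5(97)=141
lo=2(74)+hi=5(97)=171

Yes: 74+97=171


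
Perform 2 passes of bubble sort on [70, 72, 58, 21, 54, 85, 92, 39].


Initial: [70, 72, 58, 21, 54, 85, 92, 39]
Pass 1: [70, 58, 21, 54, 72, 85, 39, 92] (4 swaps)
Pass 2: [58, 21, 54, 70, 72, 39, 85, 92] (4 swaps)

After 2 passes: [58, 21, 54, 70, 72, 39, 85, 92]
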